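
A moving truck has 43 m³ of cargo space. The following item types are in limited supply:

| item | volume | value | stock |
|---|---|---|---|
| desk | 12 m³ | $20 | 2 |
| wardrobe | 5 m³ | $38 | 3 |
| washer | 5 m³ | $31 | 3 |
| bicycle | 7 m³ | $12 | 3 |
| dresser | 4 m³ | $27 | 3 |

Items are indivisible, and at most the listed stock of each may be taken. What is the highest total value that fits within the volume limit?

Top feasible selections:
- 3×wardrobe + 3×washer + 3×dresser: volume 42, value 288
- 3×wardrobe + 3×washer + 2×dresser: volume 38, value 261
Best: $288.

$288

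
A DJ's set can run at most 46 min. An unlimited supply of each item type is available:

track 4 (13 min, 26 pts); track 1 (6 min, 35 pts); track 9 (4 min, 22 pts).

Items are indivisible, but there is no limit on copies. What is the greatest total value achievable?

267 pts

Best value-per-unit is track 1 at 35/6; filling with it alone gives 7×35 = 245.
Optimal mix: 7×track 1 + 1×track 9 → duration 46, value 267.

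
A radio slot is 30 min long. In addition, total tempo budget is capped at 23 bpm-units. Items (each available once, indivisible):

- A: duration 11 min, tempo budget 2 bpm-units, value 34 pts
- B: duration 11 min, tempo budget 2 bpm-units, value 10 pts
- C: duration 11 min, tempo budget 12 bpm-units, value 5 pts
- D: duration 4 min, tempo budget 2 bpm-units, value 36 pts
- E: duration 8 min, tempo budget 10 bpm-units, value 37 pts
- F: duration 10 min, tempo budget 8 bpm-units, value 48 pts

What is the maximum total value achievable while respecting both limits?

121 pts

Feasible sets respecting both limits:
- D+E+F: duration 22, tempo budget 20, value 121
- A+E+F: duration 29, tempo budget 20, value 119
- A+D+F: duration 25, tempo budget 12, value 118
Best: 121 pts.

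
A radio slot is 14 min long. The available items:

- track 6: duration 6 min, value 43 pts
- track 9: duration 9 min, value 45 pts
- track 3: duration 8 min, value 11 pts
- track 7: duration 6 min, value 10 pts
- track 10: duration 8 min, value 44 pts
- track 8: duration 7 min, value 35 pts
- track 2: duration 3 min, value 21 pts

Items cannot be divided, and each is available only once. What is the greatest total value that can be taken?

87 pts

Check high-value combinations within 14 min:
- track 6+track 10: duration 6+8=14, value 43+44=87
- track 6+track 8: duration 6+7=13, value 43+35=78
- track 9+track 2: duration 9+3=12, value 45+21=66
- track 10+track 2: duration 8+3=11, value 44+21=65
- track 6+track 2: duration 6+3=9, value 43+21=64
Best: 87 pts.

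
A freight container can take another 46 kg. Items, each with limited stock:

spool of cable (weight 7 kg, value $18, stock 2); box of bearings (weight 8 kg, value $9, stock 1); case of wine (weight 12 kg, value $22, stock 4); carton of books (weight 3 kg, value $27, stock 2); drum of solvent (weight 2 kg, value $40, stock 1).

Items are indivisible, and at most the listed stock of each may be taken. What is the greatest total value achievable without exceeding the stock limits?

Best selections within weight 46 and stock limits:
- 2×spool of cable + 2×case of wine + 2×carton of books + 1×drum of solvent: weight 46, value 174
- 2×spool of cable + 1×box of bearings + 1×case of wine + 2×carton of books + 1×drum of solvent: weight 42, value 161
- 3×case of wine + 2×carton of books + 1×drum of solvent: weight 44, value 160
- 1×spool of cable + 2×case of wine + 2×carton of books + 1×drum of solvent: weight 39, value 156
Best: $174.

$174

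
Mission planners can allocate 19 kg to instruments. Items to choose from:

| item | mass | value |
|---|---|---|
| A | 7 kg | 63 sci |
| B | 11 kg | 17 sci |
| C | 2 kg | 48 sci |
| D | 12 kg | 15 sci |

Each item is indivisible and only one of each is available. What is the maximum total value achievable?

Check high-value combinations within 19 kg:
- A+C: mass 7+2=9, value 63+48=111
- A+B: mass 7+11=18, value 63+17=80
- A+D: mass 7+12=19, value 63+15=78
- B+C: mass 11+2=13, value 17+48=65
Best: 111 sci.

111 sci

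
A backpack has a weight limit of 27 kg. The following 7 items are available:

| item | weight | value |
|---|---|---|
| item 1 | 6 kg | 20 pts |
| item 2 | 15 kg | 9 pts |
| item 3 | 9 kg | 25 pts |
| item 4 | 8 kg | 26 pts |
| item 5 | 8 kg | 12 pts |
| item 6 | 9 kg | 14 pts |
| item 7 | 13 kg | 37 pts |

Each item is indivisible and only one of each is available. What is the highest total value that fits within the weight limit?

Check high-value combinations within 27 kg:
- item 1+item 4+item 7: weight 6+8+13=27, value 20+26+37=83
- item 1+item 3+item 4: weight 6+9+8=23, value 20+25+26=71
- item 1+item 5+item 7: weight 6+8+13=27, value 20+12+37=69
- item 3+item 4+item 6: weight 9+8+9=26, value 25+26+14=65
- item 4+item 7: weight 8+13=21, value 26+37=63
Best: 83 pts.

83 pts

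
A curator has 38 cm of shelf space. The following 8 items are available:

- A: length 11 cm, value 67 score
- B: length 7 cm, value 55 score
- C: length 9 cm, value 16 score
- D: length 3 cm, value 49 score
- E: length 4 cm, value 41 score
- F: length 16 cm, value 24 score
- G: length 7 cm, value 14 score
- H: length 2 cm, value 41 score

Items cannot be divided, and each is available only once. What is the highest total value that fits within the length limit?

Check high-value combinations within 38 cm:
- A+B+C+D+E+H: length 11+7+9+3+4+2=36, value 67+55+16+49+41+41=269
- A+B+D+E+G+H: length 11+7+3+4+7+2=34, value 67+55+49+41+14+41=267
- A+B+D+E+H: length 11+7+3+4+2=27, value 67+55+49+41+41=253
Best: 269 score.

269 score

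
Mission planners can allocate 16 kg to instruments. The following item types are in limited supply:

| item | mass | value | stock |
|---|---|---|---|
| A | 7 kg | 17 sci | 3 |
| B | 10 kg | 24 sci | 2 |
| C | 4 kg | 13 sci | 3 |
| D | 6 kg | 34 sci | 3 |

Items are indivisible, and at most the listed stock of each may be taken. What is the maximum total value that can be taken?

Top feasible selections:
- 1×C + 2×D: mass 16, value 81
- 2×D: mass 12, value 68
Best: 81 sci.

81 sci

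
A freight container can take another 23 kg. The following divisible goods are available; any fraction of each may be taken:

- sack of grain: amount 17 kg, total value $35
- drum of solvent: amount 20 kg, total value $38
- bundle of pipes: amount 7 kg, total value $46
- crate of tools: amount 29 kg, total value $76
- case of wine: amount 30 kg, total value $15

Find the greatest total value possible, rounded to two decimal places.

87.93

Take in order of value per unit:
- bundle of pipes (46/7 per unit): all 7 → value 46, running total 46.00
- crate of tools (76/29 per unit): 16 of 29 → value 16×76/29 = 41.9310, running total 87.93
Total 87.93.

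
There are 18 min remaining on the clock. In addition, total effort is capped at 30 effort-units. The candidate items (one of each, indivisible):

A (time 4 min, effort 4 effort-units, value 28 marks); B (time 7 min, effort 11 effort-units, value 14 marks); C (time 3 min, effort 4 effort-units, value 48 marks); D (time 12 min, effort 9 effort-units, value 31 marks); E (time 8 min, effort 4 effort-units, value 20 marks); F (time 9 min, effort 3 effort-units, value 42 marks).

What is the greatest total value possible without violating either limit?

Feasible sets respecting both limits:
- A+C+F: time 16, effort 11, value 118
- A+C+E: time 15, effort 12, value 96
- A+B+C: time 14, effort 19, value 90
- C+F: time 12, effort 7, value 90
Best: 118 marks.

118 marks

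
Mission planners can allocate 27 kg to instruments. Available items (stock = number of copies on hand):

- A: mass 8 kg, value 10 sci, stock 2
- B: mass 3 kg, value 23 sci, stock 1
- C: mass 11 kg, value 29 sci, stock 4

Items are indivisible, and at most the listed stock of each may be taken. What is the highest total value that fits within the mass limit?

Top feasible selections:
- 1×B + 2×C: mass 25, value 81
- 1×A + 1×B + 1×C: mass 22, value 62
Best: 81 sci.

81 sci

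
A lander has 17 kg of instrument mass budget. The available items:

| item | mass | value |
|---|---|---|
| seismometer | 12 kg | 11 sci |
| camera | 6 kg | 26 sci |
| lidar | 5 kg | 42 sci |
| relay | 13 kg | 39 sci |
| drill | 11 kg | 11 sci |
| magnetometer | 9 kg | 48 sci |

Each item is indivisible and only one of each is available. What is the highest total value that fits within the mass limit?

90 sci

Check high-value combinations within 17 kg:
- lidar+magnetometer: mass 5+9=14, value 42+48=90
- camera+magnetometer: mass 6+9=15, value 26+48=74
- camera+lidar: mass 6+5=11, value 26+42=68
Best: 90 sci.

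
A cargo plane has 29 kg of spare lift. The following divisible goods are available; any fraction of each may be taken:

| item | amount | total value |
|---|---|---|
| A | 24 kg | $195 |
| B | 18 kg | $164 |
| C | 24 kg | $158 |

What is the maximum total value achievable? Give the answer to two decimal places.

Take in order of value per unit:
- B (164/18 per unit): all 18 → value 164, running total 164.00
- A (195/24 per unit): 11 of 24 → value 11×195/24 = 89.3750, running total 253.38
Total 253.38.

253.38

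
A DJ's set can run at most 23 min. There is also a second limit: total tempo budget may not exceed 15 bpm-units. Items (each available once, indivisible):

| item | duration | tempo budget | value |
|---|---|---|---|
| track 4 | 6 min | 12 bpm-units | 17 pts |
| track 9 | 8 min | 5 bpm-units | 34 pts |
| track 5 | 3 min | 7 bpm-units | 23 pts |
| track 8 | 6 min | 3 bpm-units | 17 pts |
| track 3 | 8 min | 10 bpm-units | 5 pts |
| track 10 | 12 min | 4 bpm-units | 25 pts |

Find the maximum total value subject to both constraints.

74 pts

Feasible sets respecting both limits:
- track 9+track 5+track 8: duration 17, tempo budget 15, value 74
- track 5+track 8+track 10: duration 21, tempo budget 14, value 65
- track 9+track 10: duration 20, tempo budget 9, value 59
Best: 74 pts.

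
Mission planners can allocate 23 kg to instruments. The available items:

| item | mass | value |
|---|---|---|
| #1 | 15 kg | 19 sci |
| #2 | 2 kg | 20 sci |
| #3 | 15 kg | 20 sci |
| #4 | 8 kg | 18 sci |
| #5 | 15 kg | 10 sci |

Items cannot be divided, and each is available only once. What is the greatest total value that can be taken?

This is a 0/1 knapsack; check combinations near the capacity.
- #2+#3: mass 2+15=17, value 20+20=40
- #1+#2: mass 15+2=17, value 19+20=39
- #2+#4: mass 2+8=10, value 20+18=38
- #3+#4: mass 15+8=23, value 20+18=38
- #1+#4: mass 15+8=23, value 19+18=37
Best: 40 sci.

40 sci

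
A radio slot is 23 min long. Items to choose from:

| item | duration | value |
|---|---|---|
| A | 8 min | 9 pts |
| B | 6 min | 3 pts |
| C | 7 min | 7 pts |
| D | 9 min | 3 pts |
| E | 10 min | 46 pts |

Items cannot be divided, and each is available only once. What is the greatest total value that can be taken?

Check high-value combinations within 23 min:
- B+C+E: duration 6+7+10=23, value 3+7+46=56
- A+E: duration 8+10=18, value 9+46=55
- C+E: duration 7+10=17, value 7+46=53
- B+E: duration 6+10=16, value 3+46=49
- D+E: duration 9+10=19, value 3+46=49
Best: 56 pts.

56 pts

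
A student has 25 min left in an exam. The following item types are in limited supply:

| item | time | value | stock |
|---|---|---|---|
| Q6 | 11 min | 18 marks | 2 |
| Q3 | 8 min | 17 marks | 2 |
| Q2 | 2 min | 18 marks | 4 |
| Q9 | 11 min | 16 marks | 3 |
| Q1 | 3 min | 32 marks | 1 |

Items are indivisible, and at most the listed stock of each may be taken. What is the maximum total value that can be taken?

122 marks

Top feasible selections:
- 1×Q6 + 4×Q2 + 1×Q1: time 22, value 122
- 1×Q3 + 4×Q2 + 1×Q1: time 19, value 121
Best: 122 marks.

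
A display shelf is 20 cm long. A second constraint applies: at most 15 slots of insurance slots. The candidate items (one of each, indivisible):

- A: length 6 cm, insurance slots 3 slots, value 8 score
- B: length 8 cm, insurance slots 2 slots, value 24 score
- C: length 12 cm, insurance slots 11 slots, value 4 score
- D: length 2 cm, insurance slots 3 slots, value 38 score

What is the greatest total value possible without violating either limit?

Feasible sets respecting both limits:
- A+B+D: length 16, insurance slots 8, value 70
- B+D: length 10, insurance slots 5, value 62
- A+D: length 8, insurance slots 6, value 46
- C+D: length 14, insurance slots 14, value 42
Best: 70 score.

70 score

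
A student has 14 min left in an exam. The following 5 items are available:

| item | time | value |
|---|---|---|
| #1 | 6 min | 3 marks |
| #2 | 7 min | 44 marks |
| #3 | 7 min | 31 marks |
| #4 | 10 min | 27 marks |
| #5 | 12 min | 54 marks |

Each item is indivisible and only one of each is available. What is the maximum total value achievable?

Check high-value combinations within 14 min:
- #2+#3: time 7+7=14, value 44+31=75
- #5: time 12, value 54
- #1+#2: time 6+7=13, value 3+44=47
- #2: time 7, value 44
Best: 75 marks.

75 marks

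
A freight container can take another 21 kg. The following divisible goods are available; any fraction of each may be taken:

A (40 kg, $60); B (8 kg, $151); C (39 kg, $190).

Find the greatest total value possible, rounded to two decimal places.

Take in order of value per unit:
- B (151/8 per unit): all 8 → value 151, running total 151.00
- C (190/39 per unit): 13 of 39 → value 13×190/39 = 63.3333, running total 214.33
Total 214.33.

214.33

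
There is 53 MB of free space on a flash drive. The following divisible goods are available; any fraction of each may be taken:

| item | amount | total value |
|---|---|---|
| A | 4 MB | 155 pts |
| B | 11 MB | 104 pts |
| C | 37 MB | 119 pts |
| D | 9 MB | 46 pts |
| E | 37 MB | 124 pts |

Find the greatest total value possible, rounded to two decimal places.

402.19

Take in order of value per unit:
- A (155/4 per unit): all 4 → value 155, running total 155.00
- B (104/11 per unit): all 11 → value 104, running total 259.00
- D (46/9 per unit): all 9 → value 46, running total 305.00
- E (124/37 per unit): 29 of 37 → value 29×124/37 = 97.1892, running total 402.19
Total 402.19.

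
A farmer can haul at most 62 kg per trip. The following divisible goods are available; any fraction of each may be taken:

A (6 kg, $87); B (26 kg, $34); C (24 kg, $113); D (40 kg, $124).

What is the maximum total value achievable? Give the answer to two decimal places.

299.20

Take in order of value per unit:
- A (87/6 per unit): all 6 → value 87, running total 87.00
- C (113/24 per unit): all 24 → value 113, running total 200.00
- D (124/40 per unit): 32 of 40 → value 32×124/40 = 99.2000, running total 299.20
Total 299.20.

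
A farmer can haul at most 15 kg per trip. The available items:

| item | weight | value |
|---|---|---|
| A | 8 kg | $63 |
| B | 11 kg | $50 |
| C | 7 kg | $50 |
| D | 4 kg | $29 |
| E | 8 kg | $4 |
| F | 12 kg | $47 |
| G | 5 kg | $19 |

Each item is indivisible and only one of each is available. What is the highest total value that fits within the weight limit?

$113

Check high-value combinations within 15 kg:
- A+C: weight 8+7=15, value 63+50=113
- A+D: weight 8+4=12, value 63+29=92
- A+G: weight 8+5=13, value 63+19=82
Best: $113.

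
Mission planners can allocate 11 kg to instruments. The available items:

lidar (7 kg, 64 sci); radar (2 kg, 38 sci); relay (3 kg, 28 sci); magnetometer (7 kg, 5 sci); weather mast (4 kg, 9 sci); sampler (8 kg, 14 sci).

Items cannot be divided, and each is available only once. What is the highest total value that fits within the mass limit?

102 sci

Check high-value combinations within 11 kg:
- lidar+radar: mass 7+2=9, value 64+38=102
- lidar+relay: mass 7+3=10, value 64+28=92
- radar+relay+weather mast: mass 2+3+4=9, value 38+28+9=75
Best: 102 sci.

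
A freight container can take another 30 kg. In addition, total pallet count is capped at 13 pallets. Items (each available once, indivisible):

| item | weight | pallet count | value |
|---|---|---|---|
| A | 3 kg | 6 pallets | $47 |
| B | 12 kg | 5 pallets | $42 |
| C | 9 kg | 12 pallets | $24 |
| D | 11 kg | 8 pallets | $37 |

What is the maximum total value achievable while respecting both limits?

Feasible sets respecting both limits:
- A+B: weight 15, pallet count 11, value 89
- B+D: weight 23, pallet count 13, value 79
- A: weight 3, pallet count 6, value 47
- B: weight 12, pallet count 5, value 42
Best: $89.

$89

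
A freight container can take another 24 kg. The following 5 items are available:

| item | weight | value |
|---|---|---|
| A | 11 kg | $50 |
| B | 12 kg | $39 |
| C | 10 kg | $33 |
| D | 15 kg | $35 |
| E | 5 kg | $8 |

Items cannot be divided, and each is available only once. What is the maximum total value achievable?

Check high-value combinations within 24 kg:
- A+B: weight 11+12=23, value 50+39=89
- A+C: weight 11+10=21, value 50+33=83
- B+C: weight 12+10=22, value 39+33=72
Best: $89.

$89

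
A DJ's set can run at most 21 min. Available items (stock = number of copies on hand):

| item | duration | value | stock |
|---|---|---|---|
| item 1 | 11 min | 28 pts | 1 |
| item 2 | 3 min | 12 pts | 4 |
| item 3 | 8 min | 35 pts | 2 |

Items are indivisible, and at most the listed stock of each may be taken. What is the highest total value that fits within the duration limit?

83 pts

Top feasible selections:
- 4×item 2 + 1×item 3: duration 20, value 83
- 1×item 2 + 2×item 3: duration 19, value 82
Best: 83 pts.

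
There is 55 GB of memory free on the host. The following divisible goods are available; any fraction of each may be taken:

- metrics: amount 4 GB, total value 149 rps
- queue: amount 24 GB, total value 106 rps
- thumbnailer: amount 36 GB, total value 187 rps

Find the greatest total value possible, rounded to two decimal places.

Take in order of value per unit:
- metrics (149/4 per unit): all 4 → value 149, running total 149.00
- thumbnailer (187/36 per unit): all 36 → value 187, running total 336.00
- queue (106/24 per unit): 15 of 24 → value 15×106/24 = 66.2500, running total 402.25
Total 402.25.

402.25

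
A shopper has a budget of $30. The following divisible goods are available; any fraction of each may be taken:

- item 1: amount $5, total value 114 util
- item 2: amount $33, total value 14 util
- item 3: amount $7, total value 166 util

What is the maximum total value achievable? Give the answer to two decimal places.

287.64

Take in order of value per unit:
- item 3 (166/7 per unit): all 7 → value 166, running total 166.00
- item 1 (114/5 per unit): all 5 → value 114, running total 280.00
- item 2 (14/33 per unit): 18 of 33 → value 18×14/33 = 7.6364, running total 287.64
Total 287.64.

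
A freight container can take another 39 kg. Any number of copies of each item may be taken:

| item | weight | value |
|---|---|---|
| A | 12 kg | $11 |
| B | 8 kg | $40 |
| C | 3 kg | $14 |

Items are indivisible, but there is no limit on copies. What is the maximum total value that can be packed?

Best value-per-unit is B at 40/8; filling with it alone gives 4×40 = 160.
Optimal mix: 3×B + 5×C → weight 39, value 190.

$190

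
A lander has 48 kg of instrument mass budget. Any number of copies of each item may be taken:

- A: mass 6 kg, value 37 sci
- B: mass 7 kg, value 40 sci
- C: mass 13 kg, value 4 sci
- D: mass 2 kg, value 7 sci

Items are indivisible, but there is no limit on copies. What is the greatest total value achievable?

Best value-per-unit is A at 37/6, and filling with it alone uses mass 8×6=48. No mix of the others beats 8×37 = 296.

296 sci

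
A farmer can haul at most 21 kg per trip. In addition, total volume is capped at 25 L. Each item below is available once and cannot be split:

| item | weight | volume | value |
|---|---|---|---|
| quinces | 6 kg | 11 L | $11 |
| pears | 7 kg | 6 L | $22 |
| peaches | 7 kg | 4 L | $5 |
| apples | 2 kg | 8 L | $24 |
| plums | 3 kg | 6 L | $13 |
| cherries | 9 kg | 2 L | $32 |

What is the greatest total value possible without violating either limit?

$91

Feasible sets respecting both limits:
- pears+apples+plums+cherries: weight 21, volume 22, value 91
- pears+apples+cherries: weight 18, volume 16, value 78
- peaches+apples+plums+cherries: weight 21, volume 20, value 74
Best: $91.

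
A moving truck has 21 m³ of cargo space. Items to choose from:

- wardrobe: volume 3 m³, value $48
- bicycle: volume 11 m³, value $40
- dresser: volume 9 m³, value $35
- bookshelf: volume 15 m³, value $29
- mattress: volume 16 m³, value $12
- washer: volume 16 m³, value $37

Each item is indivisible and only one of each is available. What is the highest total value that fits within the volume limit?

Check high-value combinations within 21 m³:
- wardrobe+bicycle: volume 3+11=14, value 48+40=88
- wardrobe+washer: volume 3+16=19, value 48+37=85
- wardrobe+dresser: volume 3+9=12, value 48+35=83
- wardrobe+bookshelf: volume 3+15=18, value 48+29=77
- bicycle+dresser: volume 11+9=20, value 40+35=75
Best: $88.

$88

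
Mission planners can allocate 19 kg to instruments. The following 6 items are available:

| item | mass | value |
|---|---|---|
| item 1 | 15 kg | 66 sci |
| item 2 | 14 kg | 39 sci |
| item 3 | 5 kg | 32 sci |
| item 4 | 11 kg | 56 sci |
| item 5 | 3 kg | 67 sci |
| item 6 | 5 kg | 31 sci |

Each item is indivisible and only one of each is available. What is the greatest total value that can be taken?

This is a 0/1 knapsack; check combinations near the capacity.
- item 3+item 4+item 5: mass 5+11+3=19, value 32+56+67=155
- item 4+item 5+item 6: mass 11+3+5=19, value 56+67+31=154
- item 1+item 5: mass 15+3=18, value 66+67=133
- item 3+item 5+item 6: mass 5+3+5=13, value 32+67+31=130
- item 4+item 5: mass 11+3=14, value 56+67=123
Best: 155 sci.

155 sci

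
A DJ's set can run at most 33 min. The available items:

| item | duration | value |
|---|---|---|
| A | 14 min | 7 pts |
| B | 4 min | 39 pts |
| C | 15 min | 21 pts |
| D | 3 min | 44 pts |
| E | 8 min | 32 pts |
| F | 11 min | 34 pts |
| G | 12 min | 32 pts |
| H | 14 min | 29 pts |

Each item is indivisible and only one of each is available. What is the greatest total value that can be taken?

Check high-value combinations within 33 min:
- B+D+E+F: duration 4+3+8+11=26, value 39+44+32+34=149
- B+D+F+G: duration 4+3+11+12=30, value 39+44+34+32=149
- B+D+E+G: duration 4+3+8+12=27, value 39+44+32+32=147
- B+D+F+H: duration 4+3+11+14=32, value 39+44+34+29=146
Best: 149 pts.

149 pts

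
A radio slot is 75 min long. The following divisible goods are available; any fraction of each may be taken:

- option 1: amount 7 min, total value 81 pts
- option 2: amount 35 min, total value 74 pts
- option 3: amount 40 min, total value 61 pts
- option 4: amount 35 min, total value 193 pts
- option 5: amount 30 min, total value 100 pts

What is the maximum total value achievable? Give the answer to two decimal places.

Take in order of value per unit:
- option 1 (81/7 per unit): all 7 → value 81, running total 81.00
- option 4 (193/35 per unit): all 35 → value 193, running total 274.00
- option 5 (100/30 per unit): all 30 → value 100, running total 374.00
- option 2 (74/35 per unit): 3 of 35 → value 3×74/35 = 6.3429, running total 380.34
Total 380.34.

380.34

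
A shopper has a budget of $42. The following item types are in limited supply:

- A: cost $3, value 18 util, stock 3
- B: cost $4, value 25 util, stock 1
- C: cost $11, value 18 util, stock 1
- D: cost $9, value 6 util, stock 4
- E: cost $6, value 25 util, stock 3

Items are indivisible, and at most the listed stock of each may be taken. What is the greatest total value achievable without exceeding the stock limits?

172 util

Top feasible selections:
- 3×A + 1×B + 1×C + 3×E: cost 42, value 172
- 3×A + 1×B + 1×D + 3×E: cost 40, value 160
- 3×A + 1×B + 3×E: cost 31, value 154
Best: 172 util.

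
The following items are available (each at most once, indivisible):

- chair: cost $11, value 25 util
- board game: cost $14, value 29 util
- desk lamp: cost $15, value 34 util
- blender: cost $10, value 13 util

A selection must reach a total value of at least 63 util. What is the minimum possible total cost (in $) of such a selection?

29

Subsets with value ≥ 63, sorted by total cost:
- board game+desk lamp: cost 29, value 63
- chair+board game+blender: cost 35, value 67
- chair+desk lamp+blender: cost 36, value 72
Minimum cost: 29 $.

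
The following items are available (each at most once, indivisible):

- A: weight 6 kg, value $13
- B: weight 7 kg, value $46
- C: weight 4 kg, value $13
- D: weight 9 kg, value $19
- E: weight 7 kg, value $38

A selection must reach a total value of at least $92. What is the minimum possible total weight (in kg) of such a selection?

Subsets with value ≥ 92, sorted by total weight:
- B+C+E: weight 18, value 97
- A+B+E: weight 20, value 97
Minimum weight: 18 kg.

18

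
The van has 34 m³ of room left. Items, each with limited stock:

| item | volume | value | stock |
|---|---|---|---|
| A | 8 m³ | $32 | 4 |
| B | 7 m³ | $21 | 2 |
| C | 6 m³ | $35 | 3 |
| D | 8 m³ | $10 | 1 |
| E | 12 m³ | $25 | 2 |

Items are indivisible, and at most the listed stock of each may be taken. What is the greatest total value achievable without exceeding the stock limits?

Top feasible selections:
- 2×A + 3×C: volume 34, value 169
- 1×A + 1×B + 3×C: volume 33, value 158
- 2×B + 3×C: volume 32, value 147
Best: $169.

$169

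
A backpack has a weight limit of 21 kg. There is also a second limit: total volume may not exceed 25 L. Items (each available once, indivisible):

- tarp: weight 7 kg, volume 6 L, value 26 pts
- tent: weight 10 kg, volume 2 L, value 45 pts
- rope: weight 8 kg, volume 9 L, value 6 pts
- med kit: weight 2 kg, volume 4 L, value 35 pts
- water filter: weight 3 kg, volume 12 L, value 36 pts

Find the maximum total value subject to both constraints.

Feasible sets respecting both limits:
- tent+med kit+water filter: weight 15, volume 18, value 116
- tarp+tent+water filter: weight 20, volume 20, value 107
- tarp+tent+med kit: weight 19, volume 12, value 106
- tarp+med kit+water filter: weight 12, volume 22, value 97
Best: 116 pts.

116 pts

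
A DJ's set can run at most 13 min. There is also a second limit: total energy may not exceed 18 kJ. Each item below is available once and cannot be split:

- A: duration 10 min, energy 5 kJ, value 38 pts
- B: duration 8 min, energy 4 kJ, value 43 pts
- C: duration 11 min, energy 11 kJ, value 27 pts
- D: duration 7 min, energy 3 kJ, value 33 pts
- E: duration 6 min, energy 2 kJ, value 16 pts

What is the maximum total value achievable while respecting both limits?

49 pts

Feasible sets respecting both limits:
- D+E: duration 13, energy 5, value 49
- B: duration 8, energy 4, value 43
- A: duration 10, energy 5, value 38
- D: duration 7, energy 3, value 33
Best: 49 pts.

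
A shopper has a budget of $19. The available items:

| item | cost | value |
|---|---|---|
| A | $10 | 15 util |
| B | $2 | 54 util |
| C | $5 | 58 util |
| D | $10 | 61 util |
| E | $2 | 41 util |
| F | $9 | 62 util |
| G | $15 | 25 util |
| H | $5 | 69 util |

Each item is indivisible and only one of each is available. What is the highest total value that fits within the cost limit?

Check high-value combinations within $19:
- B+E+F+H: cost 2+2+9+5=18, value 54+41+62+69=226
- B+D+E+H: cost 2+10+2+5=19, value 54+61+41+69=225
- B+C+E+H: cost 2+5+2+5=14, value 54+58+41+69=222
- B+C+E+F: cost 2+5+2+9=18, value 54+58+41+62=215
- B+C+D+E: cost 2+5+10+2=19, value 54+58+61+41=214
Best: 226 util.

226 util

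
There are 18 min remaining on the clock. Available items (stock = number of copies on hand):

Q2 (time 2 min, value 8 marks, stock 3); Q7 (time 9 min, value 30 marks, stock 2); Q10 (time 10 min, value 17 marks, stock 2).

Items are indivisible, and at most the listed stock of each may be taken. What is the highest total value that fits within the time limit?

Best selections within time 18 and stock limits:
- 2×Q7: time 18, value 60
- 3×Q2 + 1×Q7: time 15, value 54
- 2×Q2 + 1×Q7: time 13, value 46
- 3×Q2 + 1×Q10: time 16, value 41
Best: 60 marks.

60 marks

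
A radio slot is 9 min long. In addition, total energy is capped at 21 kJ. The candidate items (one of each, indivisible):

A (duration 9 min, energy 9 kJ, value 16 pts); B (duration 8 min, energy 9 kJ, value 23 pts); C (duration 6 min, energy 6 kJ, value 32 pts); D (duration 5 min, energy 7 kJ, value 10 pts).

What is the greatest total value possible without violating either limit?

Feasible sets respecting both limits:
- C: duration 6, energy 6, value 32
- B: duration 8, energy 9, value 23
- A: duration 9, energy 9, value 16
- D: duration 5, energy 7, value 10
Best: 32 pts.

32 pts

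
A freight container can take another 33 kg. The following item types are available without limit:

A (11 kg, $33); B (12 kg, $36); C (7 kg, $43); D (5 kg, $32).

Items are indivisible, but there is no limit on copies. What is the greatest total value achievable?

$204

Best value-per-unit is D at 32/5; filling with it alone gives 6×32 = 192.
Optimal mix: 4×C + 1×D → weight 33, value 204.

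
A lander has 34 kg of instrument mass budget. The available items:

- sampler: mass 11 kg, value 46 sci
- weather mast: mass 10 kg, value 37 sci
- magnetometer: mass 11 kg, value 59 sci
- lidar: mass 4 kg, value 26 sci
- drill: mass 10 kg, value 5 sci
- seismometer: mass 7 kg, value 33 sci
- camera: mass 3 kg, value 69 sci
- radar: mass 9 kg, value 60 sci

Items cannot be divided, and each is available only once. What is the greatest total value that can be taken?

Check high-value combinations within 34 kg:
- magnetometer+lidar+seismometer+camera+radar: mass 11+4+7+3+9=34, value 59+26+33+69+60=247
- sampler+magnetometer+camera+radar: mass 11+11+3+9=34, value 46+59+69+60=234
- sampler+lidar+seismometer+camera+radar: mass 11+4+7+3+9=34, value 46+26+33+69+60=234
- weather mast+magnetometer+camera+radar: mass 10+11+3+9=33, value 37+59+69+60=225
- weather mast+lidar+seismometer+camera+radar: mass 10+4+7+3+9=33, value 37+26+33+69+60=225
Best: 247 sci.

247 sci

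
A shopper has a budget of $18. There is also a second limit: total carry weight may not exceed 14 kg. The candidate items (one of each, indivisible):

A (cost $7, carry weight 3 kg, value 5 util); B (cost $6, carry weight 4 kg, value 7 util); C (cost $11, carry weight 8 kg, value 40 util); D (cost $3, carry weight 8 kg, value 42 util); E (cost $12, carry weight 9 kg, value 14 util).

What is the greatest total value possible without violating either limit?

Feasible sets respecting both limits:
- B+D: cost 9, carry weight 12, value 49
- B+C: cost 17, carry weight 12, value 47
- A+D: cost 10, carry weight 11, value 47
- A+C: cost 18, carry weight 11, value 45
Best: 49 util.

49 util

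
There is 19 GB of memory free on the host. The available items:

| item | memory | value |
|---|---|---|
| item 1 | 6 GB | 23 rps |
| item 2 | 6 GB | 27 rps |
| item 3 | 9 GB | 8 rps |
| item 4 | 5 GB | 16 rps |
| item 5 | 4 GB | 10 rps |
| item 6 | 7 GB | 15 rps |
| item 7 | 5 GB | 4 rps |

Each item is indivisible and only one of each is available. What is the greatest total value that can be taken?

Check high-value combinations within 19 GB:
- item 1+item 2+item 4: memory 6+6+5=17, value 23+27+16=66
- item 1+item 2+item 6: memory 6+6+7=19, value 23+27+15=65
- item 1+item 2+item 5: memory 6+6+4=16, value 23+27+10=60
Best: 66 rps.

66 rps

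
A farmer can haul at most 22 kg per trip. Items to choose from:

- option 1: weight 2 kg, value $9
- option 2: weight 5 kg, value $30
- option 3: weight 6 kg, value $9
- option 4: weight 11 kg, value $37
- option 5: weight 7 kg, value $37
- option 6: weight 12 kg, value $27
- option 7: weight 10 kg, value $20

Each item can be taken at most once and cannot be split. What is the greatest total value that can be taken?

Check high-value combinations within 22 kg:
- option 2+option 5+option 7: weight 5+7+10=22, value 30+37+20=87
- option 1+option 2+option 3+option 5: weight 2+5+6+7=20, value 9+30+9+37=85
- option 1+option 4+option 5: weight 2+11+7=20, value 9+37+37=83
Best: $87.

$87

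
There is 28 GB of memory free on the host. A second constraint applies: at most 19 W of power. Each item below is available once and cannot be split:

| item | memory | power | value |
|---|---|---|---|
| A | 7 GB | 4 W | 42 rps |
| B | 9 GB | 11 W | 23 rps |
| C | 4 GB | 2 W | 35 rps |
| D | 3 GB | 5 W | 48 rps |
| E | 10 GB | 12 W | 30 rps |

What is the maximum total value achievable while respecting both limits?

125 rps

Feasible sets respecting both limits:
- A+C+D: memory 14, power 11, value 125
- C+D+E: memory 17, power 19, value 113
- A+C+E: memory 21, power 18, value 107
Best: 125 rps.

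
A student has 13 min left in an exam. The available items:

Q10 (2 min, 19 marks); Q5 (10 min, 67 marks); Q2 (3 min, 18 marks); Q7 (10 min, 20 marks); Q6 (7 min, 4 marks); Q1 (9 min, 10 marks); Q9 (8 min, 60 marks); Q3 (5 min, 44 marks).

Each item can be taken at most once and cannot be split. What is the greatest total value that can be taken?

104 marks

This is a 0/1 knapsack; check combinations near the capacity.
- Q9+Q3: time 8+5=13, value 60+44=104
- Q10+Q2+Q9: time 2+3+8=13, value 19+18+60=97
- Q10+Q5: time 2+10=12, value 19+67=86
Best: 104 marks.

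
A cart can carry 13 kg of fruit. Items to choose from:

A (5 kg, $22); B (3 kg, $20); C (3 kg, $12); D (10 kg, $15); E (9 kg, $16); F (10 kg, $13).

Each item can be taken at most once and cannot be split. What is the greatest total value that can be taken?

$54

Check high-value combinations within 13 kg:
- A+B+C: weight 5+3+3=11, value 22+20+12=54
- A+B: weight 5+3=8, value 22+20=42
- B+E: weight 3+9=12, value 20+16=36
- B+D: weight 3+10=13, value 20+15=35
- A+C: weight 5+3=8, value 22+12=34
Best: $54.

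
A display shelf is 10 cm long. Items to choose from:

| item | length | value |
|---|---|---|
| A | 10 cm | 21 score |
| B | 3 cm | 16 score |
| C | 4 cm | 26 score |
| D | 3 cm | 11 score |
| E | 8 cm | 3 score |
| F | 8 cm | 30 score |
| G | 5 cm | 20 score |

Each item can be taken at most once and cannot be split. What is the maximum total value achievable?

53 score

Check high-value combinations within 10 cm:
- B+C+D: length 3+4+3=10, value 16+26+11=53
- C+G: length 4+5=9, value 26+20=46
- B+C: length 3+4=7, value 16+26=42
Best: 53 score.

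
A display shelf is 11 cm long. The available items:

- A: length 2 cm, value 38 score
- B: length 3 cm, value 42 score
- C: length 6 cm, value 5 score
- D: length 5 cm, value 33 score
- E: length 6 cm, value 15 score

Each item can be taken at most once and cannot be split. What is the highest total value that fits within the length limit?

113 score

Check high-value combinations within 11 cm:
- A+B+D: length 2+3+5=10, value 38+42+33=113
- A+B+E: length 2+3+6=11, value 38+42+15=95
- A+B+C: length 2+3+6=11, value 38+42+5=85
- A+B: length 2+3=5, value 38+42=80
Best: 113 score.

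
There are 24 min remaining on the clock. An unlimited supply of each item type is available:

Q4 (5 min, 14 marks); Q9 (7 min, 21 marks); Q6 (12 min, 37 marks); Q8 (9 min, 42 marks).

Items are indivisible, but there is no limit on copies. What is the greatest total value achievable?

Best value-per-unit is Q8 at 42/9; filling with it alone gives 2×42 = 84.
Optimal mix: 1×Q4 + 2×Q8 → time 23, value 98.

98 marks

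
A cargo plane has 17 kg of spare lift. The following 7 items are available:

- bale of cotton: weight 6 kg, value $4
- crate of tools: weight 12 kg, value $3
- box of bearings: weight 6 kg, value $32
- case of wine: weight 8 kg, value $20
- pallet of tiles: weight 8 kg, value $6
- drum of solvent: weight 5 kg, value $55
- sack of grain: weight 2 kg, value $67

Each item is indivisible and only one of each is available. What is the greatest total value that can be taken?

Check high-value combinations within 17 kg:
- box of bearings+drum of solvent+sack of grain: weight 6+5+2=13, value 32+55+67=154
- case of wine+drum of solvent+sack of grain: weight 8+5+2=15, value 20+55+67=142
- pallet of tiles+drum of solvent+sack of grain: weight 8+5+2=15, value 6+55+67=128
Best: $154.

$154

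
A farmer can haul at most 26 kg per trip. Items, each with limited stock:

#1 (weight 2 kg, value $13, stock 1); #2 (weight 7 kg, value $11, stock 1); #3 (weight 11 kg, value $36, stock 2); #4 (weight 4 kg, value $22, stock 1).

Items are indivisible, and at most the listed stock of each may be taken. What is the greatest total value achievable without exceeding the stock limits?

Top feasible selections:
- 2×#3 + 1×#4: weight 26, value 94
- 1×#1 + 2×#3: weight 24, value 85
Best: $94.

$94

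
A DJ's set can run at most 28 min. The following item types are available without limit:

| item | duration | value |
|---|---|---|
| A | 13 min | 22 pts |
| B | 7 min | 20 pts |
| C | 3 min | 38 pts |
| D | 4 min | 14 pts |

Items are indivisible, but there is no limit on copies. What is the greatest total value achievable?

342 pts

Best value-per-unit is C at 38/3, and filling with it alone uses duration 9×3=27. No mix of the others beats 9×38 = 342.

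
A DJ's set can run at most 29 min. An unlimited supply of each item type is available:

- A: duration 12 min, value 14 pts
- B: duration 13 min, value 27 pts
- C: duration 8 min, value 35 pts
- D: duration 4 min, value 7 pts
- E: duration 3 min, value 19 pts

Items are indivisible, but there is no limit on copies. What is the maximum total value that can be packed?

171 pts

Best value-per-unit is E at 19/3, and filling with it alone uses duration 9×3=27. No mix of the others beats 9×19 = 171.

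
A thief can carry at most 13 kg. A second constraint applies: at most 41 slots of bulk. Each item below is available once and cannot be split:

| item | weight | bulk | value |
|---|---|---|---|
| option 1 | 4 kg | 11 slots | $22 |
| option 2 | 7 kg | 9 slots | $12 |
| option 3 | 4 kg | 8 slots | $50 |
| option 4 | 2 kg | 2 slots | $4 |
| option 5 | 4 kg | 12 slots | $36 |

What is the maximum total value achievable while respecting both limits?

$108

Feasible sets respecting both limits:
- option 1+option 3+option 5: weight 12, bulk 31, value 108
- option 3+option 4+option 5: weight 10, bulk 22, value 90
- option 3+option 5: weight 8, bulk 20, value 86
Best: $108.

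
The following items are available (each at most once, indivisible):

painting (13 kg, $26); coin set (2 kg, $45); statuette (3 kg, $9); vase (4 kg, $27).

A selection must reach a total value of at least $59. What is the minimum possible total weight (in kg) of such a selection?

Subsets with value ≥ 59, sorted by total weight:
- coin set+vase: weight 6, value 72
- coin set+statuette+vase: weight 9, value 81
- painting+coin set: weight 15, value 71
- painting+coin set+statuette: weight 18, value 80
Minimum weight: 6 kg.

6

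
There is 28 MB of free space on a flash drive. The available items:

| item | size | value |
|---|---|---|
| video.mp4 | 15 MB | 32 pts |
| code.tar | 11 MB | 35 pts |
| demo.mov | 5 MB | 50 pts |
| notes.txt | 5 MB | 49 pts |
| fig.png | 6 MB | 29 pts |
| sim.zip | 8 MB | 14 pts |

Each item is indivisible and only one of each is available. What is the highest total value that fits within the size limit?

163 pts

Check high-value combinations within 28 MB:
- code.tar+demo.mov+notes.txt+fig.png: size 11+5+5+6=27, value 35+50+49+29=163
- demo.mov+notes.txt+fig.png+sim.zip: size 5+5+6+8=24, value 50+49+29+14=142
- code.tar+demo.mov+notes.txt: size 11+5+5=21, value 35+50+49=134
- video.mp4+demo.mov+notes.txt: size 15+5+5=25, value 32+50+49=131
Best: 163 pts.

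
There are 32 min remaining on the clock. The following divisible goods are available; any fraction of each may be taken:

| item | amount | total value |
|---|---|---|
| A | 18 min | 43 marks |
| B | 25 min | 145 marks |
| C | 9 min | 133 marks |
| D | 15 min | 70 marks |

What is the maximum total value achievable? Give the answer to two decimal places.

266.40

Take in order of value per unit:
- C (133/9 per unit): all 9 → value 133, running total 133.00
- B (145/25 per unit): 23 of 25 → value 23×145/25 = 133.4000, running total 266.40
Total 266.40.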